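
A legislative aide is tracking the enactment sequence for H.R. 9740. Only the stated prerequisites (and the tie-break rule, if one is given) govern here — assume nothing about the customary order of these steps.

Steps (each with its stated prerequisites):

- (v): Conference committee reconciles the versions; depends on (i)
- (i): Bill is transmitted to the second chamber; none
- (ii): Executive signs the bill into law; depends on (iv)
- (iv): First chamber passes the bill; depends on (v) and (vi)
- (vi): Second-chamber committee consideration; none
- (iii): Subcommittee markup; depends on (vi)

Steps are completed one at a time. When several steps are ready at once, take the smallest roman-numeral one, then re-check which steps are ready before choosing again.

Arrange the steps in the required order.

(i), (v), (vi), (iii), (iv), (ii)

Nothing is required for (i) and (vi). (i) has the earlier label → (i) first.
(v) now also ready, so the ready set is {(v), (vi)}; (v) has the earlier label → (v).
That leaves (vi) as the only ready step → (vi).
Ready: (iii) and (iv). (iii) has the earlier label → (iii).
Next only (iv) has its prerequisites met → (iv).
That leaves (ii) as the only ready step → (ii).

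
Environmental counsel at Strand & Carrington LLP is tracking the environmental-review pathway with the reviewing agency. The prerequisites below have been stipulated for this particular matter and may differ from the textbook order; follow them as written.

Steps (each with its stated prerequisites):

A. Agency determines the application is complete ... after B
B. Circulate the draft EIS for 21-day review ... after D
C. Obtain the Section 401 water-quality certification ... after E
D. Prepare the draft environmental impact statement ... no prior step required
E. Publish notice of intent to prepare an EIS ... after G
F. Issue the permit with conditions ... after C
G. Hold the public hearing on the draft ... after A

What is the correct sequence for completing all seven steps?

D → B → A → G → E → C → F

Only D has no prerequisites, so it is first.
Next only B has its prerequisites met → B.
A is the only step now ready → A.
G needed A, now all done → G.
Next only E has its prerequisites met → E.
C needed E, now all done → C.
That leaves F as the only ready step → F.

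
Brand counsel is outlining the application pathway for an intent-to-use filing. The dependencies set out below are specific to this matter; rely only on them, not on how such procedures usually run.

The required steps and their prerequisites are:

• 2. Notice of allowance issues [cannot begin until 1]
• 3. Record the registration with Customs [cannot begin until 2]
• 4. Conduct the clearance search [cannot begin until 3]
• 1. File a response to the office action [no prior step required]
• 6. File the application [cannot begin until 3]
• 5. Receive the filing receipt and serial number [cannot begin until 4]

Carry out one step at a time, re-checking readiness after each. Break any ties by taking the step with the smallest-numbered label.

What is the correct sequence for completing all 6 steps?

1 has no prerequisites → 1 first.
Next only 2 has its prerequisites met → 2.
3 needed 2, now all done → 3.
Now 4 and 6 have their prerequisites met. 4 has the earlier label, so 4 next.
Now 5 and 6 have their prerequisites met. 5 has the earlier label, so 5 next.
6 needed 3, now all done → 6.

1 → 2 → 3 → 4 → 5 → 6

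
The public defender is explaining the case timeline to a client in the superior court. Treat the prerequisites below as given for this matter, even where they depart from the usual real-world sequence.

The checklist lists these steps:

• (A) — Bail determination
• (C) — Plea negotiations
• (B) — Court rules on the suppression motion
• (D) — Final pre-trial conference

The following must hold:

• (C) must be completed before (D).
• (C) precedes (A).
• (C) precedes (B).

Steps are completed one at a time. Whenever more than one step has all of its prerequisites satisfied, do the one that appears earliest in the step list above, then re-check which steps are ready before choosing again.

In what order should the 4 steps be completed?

(C), (A), (B), (D)

(C) has no prerequisites → (C) first.
Ready: (A), (B) and (D). (A) is listed earlier → (A).
Ready: (B) and (D). (B) is listed earlier → (B).
(D) needed (C), now all done → (D).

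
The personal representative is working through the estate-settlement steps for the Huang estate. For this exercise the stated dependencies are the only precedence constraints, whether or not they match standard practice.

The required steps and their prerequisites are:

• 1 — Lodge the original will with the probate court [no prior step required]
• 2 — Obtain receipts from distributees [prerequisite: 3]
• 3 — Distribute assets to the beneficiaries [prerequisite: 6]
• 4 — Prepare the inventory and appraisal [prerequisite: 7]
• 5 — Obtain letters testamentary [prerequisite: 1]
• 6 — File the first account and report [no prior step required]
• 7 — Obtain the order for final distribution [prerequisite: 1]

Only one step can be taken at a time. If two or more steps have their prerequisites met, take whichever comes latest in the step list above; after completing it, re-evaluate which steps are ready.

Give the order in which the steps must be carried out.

6, 3, 2, 1, 7, 5, 4

Nothing is required for 6 and 1. 6 is listed later → 6 first.
Ready: 3 and 1. 3 is listed later → 3.
2 now also ready, so the ready set is {2, 1}; 2 is listed later → 2.
Next only 1 has its prerequisites met → 1.
Ready: 7 and 5. 7 is listed later → 7.
5 and 4 are both available; 5 is listed later → 5.
4 needed 7, now all done → 4.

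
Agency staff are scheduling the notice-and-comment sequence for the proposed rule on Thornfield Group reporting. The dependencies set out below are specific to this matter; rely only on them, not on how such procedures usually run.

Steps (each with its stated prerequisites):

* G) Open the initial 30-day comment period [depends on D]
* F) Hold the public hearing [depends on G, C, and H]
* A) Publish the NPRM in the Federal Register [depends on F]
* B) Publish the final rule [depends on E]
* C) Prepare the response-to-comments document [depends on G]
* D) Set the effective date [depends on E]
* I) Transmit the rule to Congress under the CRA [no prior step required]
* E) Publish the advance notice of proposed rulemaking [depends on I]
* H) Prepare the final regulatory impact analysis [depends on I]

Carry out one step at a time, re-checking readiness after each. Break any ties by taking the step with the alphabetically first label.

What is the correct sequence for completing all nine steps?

I → E → B → D → G → C → H → F → A

I has no prerequisites → I first.
Now E and H have their prerequisites met. E has the earlier label, so E next.
B and D now also ready, so the ready set is {B, D, H}; B has the earlier label → B.
Now D and H have their prerequisites met. D has the earlier label, so D next.
Ready: G and H. G has the earlier label → G.
Ready: C and H. C has the earlier label → C.
H needed I, now all done → H.
F needed C, G and H, now all done → F.
A needed F, now all done → A.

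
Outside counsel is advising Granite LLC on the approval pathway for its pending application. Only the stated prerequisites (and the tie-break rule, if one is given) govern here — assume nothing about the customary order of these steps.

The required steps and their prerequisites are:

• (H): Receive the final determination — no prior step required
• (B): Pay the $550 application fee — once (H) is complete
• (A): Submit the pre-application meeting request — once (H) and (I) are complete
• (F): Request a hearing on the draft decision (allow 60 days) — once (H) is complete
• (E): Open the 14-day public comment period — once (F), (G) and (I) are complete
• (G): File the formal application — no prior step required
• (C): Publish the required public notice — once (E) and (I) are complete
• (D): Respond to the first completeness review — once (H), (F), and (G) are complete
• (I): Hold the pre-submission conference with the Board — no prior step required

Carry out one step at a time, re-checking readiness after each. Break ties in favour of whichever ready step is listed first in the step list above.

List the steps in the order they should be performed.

(H), (B), (F), (G), (D), (I), (A), (E), (C)

Nothing is required for (H), (G) and (I). (H) is listed earlier → (H) first.
Now (B), (F), (G) and (I) have their prerequisites met. (B) is listed earlier, so (B) next.
Now (F), (G) and (I) have their prerequisites met. (F) is listed earlier, so (F) next.
(G) and (I) are both available; (G) is listed earlier → (G).
(D) and (I) are both available; (D) is listed earlier → (D).
(I) is the only step now ready → (I).
Ready: (A) and (E). (A) is listed earlier → (A).
Next only (E) has its prerequisites met → (E).
(C) is the only step now ready → (C).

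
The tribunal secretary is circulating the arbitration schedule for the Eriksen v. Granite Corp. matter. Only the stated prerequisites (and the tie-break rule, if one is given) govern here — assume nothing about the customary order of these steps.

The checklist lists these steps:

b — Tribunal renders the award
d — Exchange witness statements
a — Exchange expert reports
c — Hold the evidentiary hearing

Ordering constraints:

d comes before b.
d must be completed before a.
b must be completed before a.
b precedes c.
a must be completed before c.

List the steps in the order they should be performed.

d is the only step with nothing outstanding, so it goes first.
Next only b has its prerequisites met → b.
Next only a has its prerequisites met → a.
Next only c has its prerequisites met → c.

d, b, a, c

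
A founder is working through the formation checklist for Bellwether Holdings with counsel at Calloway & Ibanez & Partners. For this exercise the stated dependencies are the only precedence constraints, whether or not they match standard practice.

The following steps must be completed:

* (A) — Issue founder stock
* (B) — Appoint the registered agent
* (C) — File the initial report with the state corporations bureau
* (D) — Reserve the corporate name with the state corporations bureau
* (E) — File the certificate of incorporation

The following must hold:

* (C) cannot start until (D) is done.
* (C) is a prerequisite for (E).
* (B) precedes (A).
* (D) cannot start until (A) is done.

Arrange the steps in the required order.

(B) is the only step with nothing outstanding, so it goes first.
(A) is the only step now ready → (A).
(D) needed (A), now all done → (D).
(C) needed (D), now all done → (C).
That leaves (E) as the only ready step → (E).

(B) → (A) → (D) → (C) → (E)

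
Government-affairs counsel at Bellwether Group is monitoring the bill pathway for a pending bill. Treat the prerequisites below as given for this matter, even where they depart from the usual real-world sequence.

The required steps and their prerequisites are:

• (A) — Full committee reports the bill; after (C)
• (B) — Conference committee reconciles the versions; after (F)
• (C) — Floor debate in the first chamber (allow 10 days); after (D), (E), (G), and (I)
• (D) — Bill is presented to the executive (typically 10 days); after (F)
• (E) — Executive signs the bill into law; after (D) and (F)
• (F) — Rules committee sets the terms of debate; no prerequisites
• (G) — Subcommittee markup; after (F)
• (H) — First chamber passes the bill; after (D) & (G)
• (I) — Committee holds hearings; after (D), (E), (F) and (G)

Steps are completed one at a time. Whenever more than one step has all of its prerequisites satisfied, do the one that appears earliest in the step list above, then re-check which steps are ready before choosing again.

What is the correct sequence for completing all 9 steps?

(F) (B) (D) (E) (G) (H) (I) (C) (A)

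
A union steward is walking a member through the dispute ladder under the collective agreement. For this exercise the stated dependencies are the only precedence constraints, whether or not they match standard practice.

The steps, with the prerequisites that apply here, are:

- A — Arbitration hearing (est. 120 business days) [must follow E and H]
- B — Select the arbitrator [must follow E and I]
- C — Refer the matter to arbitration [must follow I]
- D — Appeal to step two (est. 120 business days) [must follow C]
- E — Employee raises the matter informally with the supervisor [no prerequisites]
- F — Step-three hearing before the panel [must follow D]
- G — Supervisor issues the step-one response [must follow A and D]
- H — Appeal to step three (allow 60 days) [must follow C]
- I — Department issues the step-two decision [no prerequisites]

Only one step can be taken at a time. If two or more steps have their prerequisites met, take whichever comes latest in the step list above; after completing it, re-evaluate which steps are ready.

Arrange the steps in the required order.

I and E have no prerequisites; I is listed later, so I is first.
Now E and C have their prerequisites met. E is listed later, so E next.
B now also ready, so the ready set is {C, B}; C is listed later → C.
H and D now also ready, so the ready set is {H, D, B}; H is listed later → H.
A now also ready, so the ready set is {D, B, A}; D is listed later → D.
F now also ready, so the ready set is {F, B, A}; F is listed later → F.
Now B and A have their prerequisites met. B is listed later, so B next.
A needed H and E, now all done → A.
G is the only step now ready → G.

I → E → C → H → D → F → B → A → G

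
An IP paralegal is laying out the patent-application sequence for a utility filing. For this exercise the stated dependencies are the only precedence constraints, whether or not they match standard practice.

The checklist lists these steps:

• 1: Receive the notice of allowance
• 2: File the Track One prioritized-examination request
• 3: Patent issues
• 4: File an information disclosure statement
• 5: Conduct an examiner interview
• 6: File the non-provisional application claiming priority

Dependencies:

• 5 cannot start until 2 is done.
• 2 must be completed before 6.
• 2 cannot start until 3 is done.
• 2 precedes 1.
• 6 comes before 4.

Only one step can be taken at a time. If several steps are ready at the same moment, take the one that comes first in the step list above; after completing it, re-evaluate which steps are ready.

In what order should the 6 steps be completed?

Only 3 has no prerequisites, so it is first.
2 needed 3, now all done → 2.
Now 1, 5 and 6 have their prerequisites met. 1 is listed earlier, so 1 next.
Now 5 and 6 have their prerequisites met. 5 is listed earlier, so 5 next.
Next only 6 has its prerequisites met → 6.
That leaves 4 as the only ready step → 4.

3 2 1 5 6 4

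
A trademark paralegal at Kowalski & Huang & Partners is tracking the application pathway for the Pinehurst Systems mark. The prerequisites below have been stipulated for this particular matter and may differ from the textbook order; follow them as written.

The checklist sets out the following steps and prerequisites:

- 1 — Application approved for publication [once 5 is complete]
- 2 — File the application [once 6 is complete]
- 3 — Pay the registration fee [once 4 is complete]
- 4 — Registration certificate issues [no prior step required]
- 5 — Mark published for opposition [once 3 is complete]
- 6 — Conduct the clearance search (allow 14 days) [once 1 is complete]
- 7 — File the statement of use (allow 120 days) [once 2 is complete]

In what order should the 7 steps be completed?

4, 3, 5, 1, 6, 2, 7

4 is the only step with nothing outstanding, so it goes first.
3 is the only step now ready → 3.
Next only 5 has its prerequisites met → 5.
1 needed 5, now all done → 1.
6 needed 1, now all done → 6.
That leaves 2 as the only ready step → 2.
Next only 7 has its prerequisites met → 7.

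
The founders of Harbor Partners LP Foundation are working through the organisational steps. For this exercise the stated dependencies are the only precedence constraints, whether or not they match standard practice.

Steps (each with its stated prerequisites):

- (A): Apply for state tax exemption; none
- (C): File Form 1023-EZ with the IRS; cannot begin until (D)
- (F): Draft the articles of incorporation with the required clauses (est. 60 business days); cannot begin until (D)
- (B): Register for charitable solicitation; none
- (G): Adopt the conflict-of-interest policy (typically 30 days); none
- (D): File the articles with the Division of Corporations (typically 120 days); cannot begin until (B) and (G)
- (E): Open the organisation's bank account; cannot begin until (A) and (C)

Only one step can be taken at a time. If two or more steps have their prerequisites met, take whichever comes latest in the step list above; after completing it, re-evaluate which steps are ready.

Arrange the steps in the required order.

(G), (B) and (A) have no prerequisites; (G) is listed later, so (G) is first.
Ready: (B) and (A). (B) is listed later → (B).
(D) now also ready, so the ready set is {(D), (A)}; (D) is listed later → (D).
(F) and (C) now also ready, so the ready set is {(F), (C), (A)}; (F) is listed later → (F).
Ready: (C) and (A). (C) is listed later → (C).
Next only (A) has its prerequisites met → (A).
(E) needed (C) and (A), now all done → (E).

(G) → (B) → (D) → (F) → (C) → (A) → (E)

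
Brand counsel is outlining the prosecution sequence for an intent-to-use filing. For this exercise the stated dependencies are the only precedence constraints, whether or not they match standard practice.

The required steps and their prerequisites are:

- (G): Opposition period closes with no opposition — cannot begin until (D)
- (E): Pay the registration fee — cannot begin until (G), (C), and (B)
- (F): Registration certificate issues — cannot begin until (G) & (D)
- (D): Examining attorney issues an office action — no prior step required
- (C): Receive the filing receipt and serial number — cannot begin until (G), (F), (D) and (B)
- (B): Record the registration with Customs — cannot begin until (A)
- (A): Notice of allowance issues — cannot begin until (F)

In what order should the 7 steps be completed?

(D) (G) (F) (A) (B) (C) (E)

Only (D) has no prerequisites, so it is first.
(G) needed (D), now all done → (G).
Next only (F) has its prerequisites met → (F).
(A) needed (F), now all done → (A).
Next only (B) has its prerequisites met → (B).
Next only (C) has its prerequisites met → (C).
(E) needed (G), (C) and (B), now all done → (E).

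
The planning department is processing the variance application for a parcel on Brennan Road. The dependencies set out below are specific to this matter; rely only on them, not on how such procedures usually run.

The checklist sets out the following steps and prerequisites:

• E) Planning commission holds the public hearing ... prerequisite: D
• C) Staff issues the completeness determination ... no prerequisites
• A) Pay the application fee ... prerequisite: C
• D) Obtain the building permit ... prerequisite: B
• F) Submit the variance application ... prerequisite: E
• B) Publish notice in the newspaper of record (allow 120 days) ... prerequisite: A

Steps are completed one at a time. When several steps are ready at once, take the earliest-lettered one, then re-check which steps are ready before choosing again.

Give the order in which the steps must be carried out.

C → A → B → D → E → F

C has no prerequisites → C first.
A needed C, now all done → A.
B is the only step now ready → B.
That leaves D as the only ready step → D.
E needed D, now all done → E.
That leaves F as the only ready step → F.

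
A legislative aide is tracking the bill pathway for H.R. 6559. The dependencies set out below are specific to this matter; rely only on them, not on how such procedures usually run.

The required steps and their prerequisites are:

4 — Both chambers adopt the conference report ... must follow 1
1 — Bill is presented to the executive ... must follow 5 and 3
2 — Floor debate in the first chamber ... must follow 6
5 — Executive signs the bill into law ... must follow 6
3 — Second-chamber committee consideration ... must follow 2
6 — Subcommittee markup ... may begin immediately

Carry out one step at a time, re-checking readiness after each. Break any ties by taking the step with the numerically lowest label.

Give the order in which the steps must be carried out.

6 is the only step with nothing outstanding, so it goes first.
Now 2 and 5 have their prerequisites met. 2 has the earlier label, so 2 next.
3 and 5 are both available; 3 has the earlier label → 3.
5 is the only step now ready → 5.
That leaves 1 as the only ready step → 1.
Next only 4 has its prerequisites met → 4.

6, 2, 3, 5, 1, 4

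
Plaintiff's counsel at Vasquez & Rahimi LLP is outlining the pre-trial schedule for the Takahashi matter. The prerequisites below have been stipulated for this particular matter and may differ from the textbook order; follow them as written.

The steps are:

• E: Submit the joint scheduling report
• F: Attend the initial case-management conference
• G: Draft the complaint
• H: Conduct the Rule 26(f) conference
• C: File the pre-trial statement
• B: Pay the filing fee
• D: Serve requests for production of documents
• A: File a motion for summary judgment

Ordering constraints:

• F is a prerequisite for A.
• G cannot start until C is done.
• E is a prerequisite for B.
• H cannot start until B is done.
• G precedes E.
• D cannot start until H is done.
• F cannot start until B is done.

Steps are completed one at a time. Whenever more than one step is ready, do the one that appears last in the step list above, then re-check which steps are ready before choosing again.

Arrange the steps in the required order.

C, G, E, B, H, D, F, A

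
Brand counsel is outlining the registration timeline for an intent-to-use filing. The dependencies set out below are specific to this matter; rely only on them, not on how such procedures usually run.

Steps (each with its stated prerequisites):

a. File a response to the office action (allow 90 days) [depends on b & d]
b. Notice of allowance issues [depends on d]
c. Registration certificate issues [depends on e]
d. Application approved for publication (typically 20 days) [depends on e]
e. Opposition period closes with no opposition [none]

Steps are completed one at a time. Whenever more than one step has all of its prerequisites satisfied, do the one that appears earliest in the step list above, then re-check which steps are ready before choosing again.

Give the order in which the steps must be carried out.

e is the only step with nothing outstanding, so it goes first.
Now c and d have their prerequisites met. c is listed earlier, so c next.
Next only d has its prerequisites met → d.
That leaves b as the only ready step → b.
a needed b and d, now all done → a.

e c d b a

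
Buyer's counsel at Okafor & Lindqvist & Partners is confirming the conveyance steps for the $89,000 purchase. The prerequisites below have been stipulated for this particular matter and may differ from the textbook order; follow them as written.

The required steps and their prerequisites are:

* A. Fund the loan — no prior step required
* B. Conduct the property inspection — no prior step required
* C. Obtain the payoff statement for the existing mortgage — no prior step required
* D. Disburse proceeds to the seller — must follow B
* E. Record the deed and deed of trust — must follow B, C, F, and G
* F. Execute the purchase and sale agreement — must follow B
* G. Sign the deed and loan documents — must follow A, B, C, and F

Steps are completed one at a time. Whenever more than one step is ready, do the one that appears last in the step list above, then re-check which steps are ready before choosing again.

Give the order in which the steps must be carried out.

C, B, F, D, A, G, E

C, B and A have no prerequisites; C is listed later, so C is first.
Ready: B and A. B is listed later → B.
Now F, D and A have their prerequisites met. F is listed later, so F next.
Now D and A have their prerequisites met. D is listed later, so D next.
A is the only step now ready → A.
G needed F, C, B and A, now all done → G.
E needed G, F, C and B, now all done → E.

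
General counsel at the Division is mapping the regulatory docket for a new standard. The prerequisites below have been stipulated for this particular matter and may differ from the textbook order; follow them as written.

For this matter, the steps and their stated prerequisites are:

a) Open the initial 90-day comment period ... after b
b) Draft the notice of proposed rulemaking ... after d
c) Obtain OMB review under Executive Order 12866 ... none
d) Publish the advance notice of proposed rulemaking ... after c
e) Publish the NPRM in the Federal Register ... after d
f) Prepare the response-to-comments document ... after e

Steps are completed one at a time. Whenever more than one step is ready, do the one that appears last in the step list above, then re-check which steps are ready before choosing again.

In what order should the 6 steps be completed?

Only c has no prerequisites, so it is first.
d needed c, now all done → d.
Now e and b have their prerequisites met. e is listed later, so e next.
Now f and b have their prerequisites met. f is listed later, so f next.
b is the only step now ready → b.
a needed b, now all done → a.

c → d → e → f → b → a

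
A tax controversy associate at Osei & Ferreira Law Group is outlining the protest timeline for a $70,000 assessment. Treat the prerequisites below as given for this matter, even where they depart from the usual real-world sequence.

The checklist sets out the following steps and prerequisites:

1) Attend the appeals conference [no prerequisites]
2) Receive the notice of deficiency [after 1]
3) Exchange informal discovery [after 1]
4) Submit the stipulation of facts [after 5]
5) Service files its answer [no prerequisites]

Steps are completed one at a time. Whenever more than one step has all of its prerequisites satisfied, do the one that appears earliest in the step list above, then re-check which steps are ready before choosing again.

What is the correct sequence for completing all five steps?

1 and 5 have no prerequisites; 1 is listed earlier, so 1 is first.
2 and 3 now also ready, so the ready set is {2, 3, 5}; 2 is listed earlier → 2.
Ready: 3 and 5. 3 is listed earlier → 3.
5 is the only step now ready → 5.
That leaves 4 as the only ready step → 4.

1, 2, 3, 5, 4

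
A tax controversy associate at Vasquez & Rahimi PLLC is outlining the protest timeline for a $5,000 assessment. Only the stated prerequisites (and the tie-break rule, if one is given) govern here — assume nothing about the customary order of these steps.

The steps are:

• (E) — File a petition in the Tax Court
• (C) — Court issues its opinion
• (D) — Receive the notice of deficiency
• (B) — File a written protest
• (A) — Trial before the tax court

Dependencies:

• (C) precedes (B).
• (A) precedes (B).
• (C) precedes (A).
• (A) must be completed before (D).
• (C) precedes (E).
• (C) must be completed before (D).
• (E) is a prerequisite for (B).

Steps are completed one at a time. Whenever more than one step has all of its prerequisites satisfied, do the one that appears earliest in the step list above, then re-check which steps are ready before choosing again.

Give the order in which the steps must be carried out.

(C), (E), (A), (D), (B)

(C) has no prerequisites → (C) first.
(E) and (A) are both available; (E) is listed earlier → (E).
That leaves (A) as the only ready step → (A).
(D) and (B) are both available; (D) is listed earlier → (D).
That leaves (B) as the only ready step → (B).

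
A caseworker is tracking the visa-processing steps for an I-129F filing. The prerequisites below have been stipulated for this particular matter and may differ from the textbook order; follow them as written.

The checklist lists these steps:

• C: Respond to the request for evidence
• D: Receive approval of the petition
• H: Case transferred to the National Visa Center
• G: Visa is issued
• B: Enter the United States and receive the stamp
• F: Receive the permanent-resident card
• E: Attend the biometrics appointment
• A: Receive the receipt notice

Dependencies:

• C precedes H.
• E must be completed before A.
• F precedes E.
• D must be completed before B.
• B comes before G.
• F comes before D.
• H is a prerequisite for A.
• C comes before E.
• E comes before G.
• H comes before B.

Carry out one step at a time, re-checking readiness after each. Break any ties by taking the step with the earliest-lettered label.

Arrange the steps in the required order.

Nothing is required for C and F. C has the earlier label → C first.
Now F and H have their prerequisites met. F has the earlier label, so F next.
Ready: D, E and H. D has the earlier label → D.
E and H are both available; E has the earlier label → E.
That leaves H as the only ready step → H.
Ready: A and B. A has the earlier label → A.
Next only B has its prerequisites met → B.
G needed B and E, now all done → G.

C, F, D, E, H, A, B, G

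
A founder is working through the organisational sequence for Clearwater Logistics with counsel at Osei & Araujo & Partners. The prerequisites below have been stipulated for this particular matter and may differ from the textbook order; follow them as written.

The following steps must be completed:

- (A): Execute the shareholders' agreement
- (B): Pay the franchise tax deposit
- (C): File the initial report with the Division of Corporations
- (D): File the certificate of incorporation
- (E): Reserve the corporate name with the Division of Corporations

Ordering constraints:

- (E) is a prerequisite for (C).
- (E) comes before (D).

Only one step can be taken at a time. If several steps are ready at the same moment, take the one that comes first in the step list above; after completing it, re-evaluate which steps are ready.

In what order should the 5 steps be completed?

(A), (B), (E), (C), (D)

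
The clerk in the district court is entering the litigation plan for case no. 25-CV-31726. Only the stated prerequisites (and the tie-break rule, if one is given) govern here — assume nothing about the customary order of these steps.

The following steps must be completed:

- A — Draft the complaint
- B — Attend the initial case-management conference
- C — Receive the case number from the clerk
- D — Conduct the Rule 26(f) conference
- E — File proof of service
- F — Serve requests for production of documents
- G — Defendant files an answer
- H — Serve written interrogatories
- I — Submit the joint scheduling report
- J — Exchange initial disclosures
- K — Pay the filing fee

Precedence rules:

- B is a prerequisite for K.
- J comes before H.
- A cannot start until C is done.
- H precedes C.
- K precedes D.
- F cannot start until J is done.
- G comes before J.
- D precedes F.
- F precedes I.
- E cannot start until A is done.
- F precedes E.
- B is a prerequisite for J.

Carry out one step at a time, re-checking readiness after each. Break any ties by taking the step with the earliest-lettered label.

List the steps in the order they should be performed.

B → G → J → H → C → A → K → D → F → E → I

Nothing is required for B and G. B has the earlier label → B first.
Ready: G and K. G has the earlier label → G.
J now also ready, so the ready set is {J, K}; J has the earlier label → J.
H and K are both available; H has the earlier label → H.
C now also ready, so the ready set is {C, K}; C has the earlier label → C.
A and K are both available; A has the earlier label → A.
That leaves K as the only ready step → K.
D needed K, now all done → D.
That leaves F as the only ready step → F.
E and I are both available; E has the earlier label → E.
I needed F, now all done → I.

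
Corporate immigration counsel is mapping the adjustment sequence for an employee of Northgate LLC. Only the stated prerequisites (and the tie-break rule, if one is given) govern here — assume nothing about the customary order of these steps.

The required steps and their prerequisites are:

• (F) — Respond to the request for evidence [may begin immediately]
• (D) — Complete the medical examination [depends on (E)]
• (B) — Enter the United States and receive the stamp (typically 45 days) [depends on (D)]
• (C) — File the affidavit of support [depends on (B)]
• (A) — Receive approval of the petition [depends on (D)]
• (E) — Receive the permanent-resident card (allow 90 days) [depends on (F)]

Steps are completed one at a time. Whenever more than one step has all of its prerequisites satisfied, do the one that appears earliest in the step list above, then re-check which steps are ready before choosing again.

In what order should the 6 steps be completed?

(F) is the only step with nothing outstanding, so it goes first.
That leaves (E) as the only ready step → (E).
(D) needed (E), now all done → (D).
Ready: (B) and (A). (B) is listed earlier → (B).
Now (C) and (A) have their prerequisites met. (C) is listed earlier, so (C) next.
(A) needed (D), now all done → (A).

(F), (E), (D), (B), (C), (A)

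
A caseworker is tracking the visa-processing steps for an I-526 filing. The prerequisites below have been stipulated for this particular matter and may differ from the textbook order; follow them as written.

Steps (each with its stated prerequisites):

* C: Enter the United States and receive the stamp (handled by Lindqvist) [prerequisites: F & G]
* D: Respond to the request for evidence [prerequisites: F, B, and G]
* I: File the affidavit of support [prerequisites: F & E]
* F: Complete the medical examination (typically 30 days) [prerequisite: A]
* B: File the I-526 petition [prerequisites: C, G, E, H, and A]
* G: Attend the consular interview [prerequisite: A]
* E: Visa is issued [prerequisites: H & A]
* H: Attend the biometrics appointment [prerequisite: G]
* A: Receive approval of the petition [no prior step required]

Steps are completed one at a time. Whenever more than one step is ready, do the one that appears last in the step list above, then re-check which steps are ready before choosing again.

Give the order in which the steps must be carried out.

A G H E F I C B D

A is the only step with nothing outstanding, so it goes first.
G and F are both available; G is listed later → G.
H and F are both available; H is listed later → H.
Ready: E and F. E is listed later → E.
Next only F has its prerequisites met → F.
Now I and C have their prerequisites met. I is listed later, so I next.
C is the only step now ready → C.
B needed A, H, E, G and C, now all done → B.
D needed G, B and F, now all done → D.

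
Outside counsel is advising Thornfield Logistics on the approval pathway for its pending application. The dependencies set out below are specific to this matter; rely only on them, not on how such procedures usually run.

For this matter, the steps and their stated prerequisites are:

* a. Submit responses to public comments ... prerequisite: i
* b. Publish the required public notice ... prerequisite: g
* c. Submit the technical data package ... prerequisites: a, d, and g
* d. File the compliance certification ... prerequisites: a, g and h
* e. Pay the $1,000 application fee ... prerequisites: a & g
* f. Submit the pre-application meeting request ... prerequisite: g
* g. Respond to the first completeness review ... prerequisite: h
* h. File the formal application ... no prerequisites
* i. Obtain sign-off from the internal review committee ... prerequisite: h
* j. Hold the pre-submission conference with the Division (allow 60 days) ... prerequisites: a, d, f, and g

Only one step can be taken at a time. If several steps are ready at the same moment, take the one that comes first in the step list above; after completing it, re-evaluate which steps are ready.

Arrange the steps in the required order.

Only h has no prerequisites, so it is first.
Now g and i have their prerequisites met. g is listed earlier, so g next.
b, f and i are all available; b is listed earlier → b.
Now f and i have their prerequisites met. f is listed earlier, so f next.
Next only i has its prerequisites met → i.
That leaves a as the only ready step → a.
d and e are both available; d is listed earlier → d.
c, e and j are all available; c is listed earlier → c.
Ready: e and j. e is listed earlier → e.
Next only j has its prerequisites met → j.

h, g, b, f, i, a, d, c, e, j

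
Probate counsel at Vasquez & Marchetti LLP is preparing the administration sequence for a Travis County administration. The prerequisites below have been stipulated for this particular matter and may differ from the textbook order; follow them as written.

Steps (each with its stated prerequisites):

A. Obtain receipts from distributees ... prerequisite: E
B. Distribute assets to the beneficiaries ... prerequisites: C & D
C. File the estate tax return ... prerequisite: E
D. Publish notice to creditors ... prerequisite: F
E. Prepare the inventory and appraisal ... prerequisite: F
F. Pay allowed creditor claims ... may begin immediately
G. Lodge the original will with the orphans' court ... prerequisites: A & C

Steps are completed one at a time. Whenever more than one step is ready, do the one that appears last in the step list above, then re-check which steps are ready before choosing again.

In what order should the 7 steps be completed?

Only F has no prerequisites, so it is first.
Now E and D have their prerequisites met. E is listed later, so E next.
Ready: D, C and A. D is listed later → D.
Now C and A have their prerequisites met. C is listed later, so C next.
B now also ready, so the ready set is {B, A}; B is listed later → B.
Next only A has its prerequisites met → A.
That leaves G as the only ready step → G.

F → E → D → C → B → A → G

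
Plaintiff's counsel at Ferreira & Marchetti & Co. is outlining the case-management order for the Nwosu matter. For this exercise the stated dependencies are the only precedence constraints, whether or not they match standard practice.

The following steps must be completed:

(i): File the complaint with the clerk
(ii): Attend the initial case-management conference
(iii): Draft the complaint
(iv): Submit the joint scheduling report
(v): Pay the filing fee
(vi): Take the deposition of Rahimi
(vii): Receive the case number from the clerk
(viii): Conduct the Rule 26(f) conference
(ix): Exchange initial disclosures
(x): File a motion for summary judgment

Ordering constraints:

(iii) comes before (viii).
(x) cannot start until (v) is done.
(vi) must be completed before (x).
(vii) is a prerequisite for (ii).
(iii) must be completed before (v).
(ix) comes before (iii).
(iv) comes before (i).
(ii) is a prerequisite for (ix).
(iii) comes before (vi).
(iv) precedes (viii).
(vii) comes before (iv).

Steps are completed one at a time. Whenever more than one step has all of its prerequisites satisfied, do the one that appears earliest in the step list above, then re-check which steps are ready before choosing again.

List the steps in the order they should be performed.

Only (vii) has no prerequisites, so it is first.
Now (ii) and (iv) have their prerequisites met. (ii) is listed earlier, so (ii) next.
(ix) now also ready, so the ready set is {(iv), (ix)}; (iv) is listed earlier → (iv).
(i) now also ready, so the ready set is {(i), (ix)}; (i) is listed earlier → (i).
(ix) is the only step now ready → (ix).
(iii) is the only step now ready → (iii).
Now (v), (vi) and (viii) have their prerequisites met. (v) is listed earlier, so (v) next.
(vi) and (viii) are both available; (vi) is listed earlier → (vi).
Now (viii) and (x) have their prerequisites met. (viii) is listed earlier, so (viii) next.
(x) is the only step now ready → (x).

(vii), (ii), (iv), (i), (ix), (iii), (v), (vi), (viii), (x)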